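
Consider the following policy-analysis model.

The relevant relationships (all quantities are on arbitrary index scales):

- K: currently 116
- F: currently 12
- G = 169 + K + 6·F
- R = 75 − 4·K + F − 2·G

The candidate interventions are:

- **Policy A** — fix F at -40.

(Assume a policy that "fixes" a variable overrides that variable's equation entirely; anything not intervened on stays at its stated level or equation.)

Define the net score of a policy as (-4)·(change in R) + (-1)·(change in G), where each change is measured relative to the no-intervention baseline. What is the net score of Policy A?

Baseline:
  K = 116
  F = 12
  G = 169 + 116 + 6·12 = 357
  R = 75 − 4·116 + 12 − 2·357 = -1091
Policy A (F := -40):
  K = 116
  F = -40
  G = 169 + 116 + 6·(-40) = 45
  R = 75 − 4·116 + (-40) − 2·45 = -519
ΔR = -519 − (-1091) = 572; ΔG = 45 − 357 = -312
Score = (-4)·572 + (-1)·(-312) = -1976

-1976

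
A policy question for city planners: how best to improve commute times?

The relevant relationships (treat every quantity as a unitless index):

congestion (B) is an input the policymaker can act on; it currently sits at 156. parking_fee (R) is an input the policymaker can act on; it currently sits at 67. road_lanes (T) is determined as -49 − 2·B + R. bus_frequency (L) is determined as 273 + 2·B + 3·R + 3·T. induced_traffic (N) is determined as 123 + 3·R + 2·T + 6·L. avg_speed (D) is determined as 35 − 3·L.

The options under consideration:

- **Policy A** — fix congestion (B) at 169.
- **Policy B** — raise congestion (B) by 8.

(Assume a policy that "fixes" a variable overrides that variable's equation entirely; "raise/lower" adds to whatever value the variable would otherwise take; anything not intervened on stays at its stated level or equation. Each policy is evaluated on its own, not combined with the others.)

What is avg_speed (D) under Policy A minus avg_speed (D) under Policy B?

Policy A (B := 169):
  B = 169
  R = 67
  T = -49 − 2·169 + 67 = -320
  L = 273 + 2·169 + 3·67 + 3·(-320) = -148
  D = 35 − 3·(-148) = 479
Policy B (B + 8):
  B = 156 + 8 = 164
  R = 67
  T = -49 − 2·164 + 67 = -310
  L = 273 + 2·164 + 3·67 + 3·(-310) = -128
  D = 35 − 3·(-128) = 419
D: 479 − 419 = 60

60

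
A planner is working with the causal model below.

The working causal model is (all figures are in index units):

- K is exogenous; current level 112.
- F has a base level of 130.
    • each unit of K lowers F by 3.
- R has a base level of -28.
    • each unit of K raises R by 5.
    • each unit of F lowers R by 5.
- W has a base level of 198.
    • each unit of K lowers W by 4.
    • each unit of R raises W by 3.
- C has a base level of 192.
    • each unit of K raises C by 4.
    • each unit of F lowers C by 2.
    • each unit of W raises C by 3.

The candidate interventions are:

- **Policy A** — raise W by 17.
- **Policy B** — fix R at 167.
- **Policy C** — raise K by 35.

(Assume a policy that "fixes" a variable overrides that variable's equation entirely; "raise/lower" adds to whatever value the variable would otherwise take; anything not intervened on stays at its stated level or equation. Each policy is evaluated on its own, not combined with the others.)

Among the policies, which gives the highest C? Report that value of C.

Policy A (W + 17):
  K = 112
  F = 130 − 3·112 = -206
  R = -28 + 5·112 − 5·(-206) = 1562
  W = 198 − 4·112 + 3·1562 (+17 from intervention) = 4453
  C = 192 + 4·112 − 2·(-206) + 3·4453 = 14411
Policy B (R := 167):
  K = 112
  F = 130 − 3·112 = -206
  R = 167
  W = 198 − 4·112 + 3·167 = 251
  C = 192 + 4·112 − 2·(-206) + 3·251 = 1805
Policy C (K + 35):
  K = 112 + 35 = 147
  F = 130 − 3·147 = -311
  R = -28 + 5·147 − 5·(-311) = 2262
  W = 198 − 4·147 + 3·2262 = 6396
  C = 192 + 4·147 − 2·(-311) + 3·6396 = 20590
Comparing — Policy A: C=14411, Policy B: C=1805, Policy C: C=20590. Highest is 20590 (Policy C).

20590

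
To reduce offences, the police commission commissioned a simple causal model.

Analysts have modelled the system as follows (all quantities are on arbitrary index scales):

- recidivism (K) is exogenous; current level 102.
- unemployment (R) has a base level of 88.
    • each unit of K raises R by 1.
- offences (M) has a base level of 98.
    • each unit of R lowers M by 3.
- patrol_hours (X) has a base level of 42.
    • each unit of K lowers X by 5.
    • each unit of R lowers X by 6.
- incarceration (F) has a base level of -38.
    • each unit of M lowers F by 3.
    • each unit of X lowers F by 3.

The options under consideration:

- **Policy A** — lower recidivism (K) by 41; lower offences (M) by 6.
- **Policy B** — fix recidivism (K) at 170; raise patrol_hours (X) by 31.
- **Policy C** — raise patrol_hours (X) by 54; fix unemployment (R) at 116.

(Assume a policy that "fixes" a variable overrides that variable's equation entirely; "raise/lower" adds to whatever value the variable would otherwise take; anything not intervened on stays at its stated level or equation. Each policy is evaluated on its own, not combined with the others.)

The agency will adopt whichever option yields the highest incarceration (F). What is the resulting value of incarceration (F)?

8965

Policy A (K − 41, M − 6):
  K = 102 − 41 = 61
  R = 88 + 61 = 149
  M = 98 − 3·149 (−6 from intervention) = -355
  X = 42 − 5·61 − 6·149 = -1157
  F = -38 − 3·(-355) − 3·(-1157) = 4498
Policy B (K := 170, X + 31):
  K = 170
  R = 88 + 170 = 258
  M = 98 − 3·258 = -676
  X = 42 − 5·170 − 6·258 (+31 from intervention) = -2325
  F = -38 − 3·(-676) − 3·(-2325) = 8965
Policy C (X + 54, R := 116):
  K = 102
  R = 116
  M = 98 − 3·116 = -250
  X = 42 − 5·102 − 6·116 (+54 from intervention) = -1110
  F = -38 − 3·(-250) − 3·(-1110) = 4042
Comparing — Policy A: F=4498, Policy B: F=8965, Policy C: F=4042. Highest is 8965 (Policy B).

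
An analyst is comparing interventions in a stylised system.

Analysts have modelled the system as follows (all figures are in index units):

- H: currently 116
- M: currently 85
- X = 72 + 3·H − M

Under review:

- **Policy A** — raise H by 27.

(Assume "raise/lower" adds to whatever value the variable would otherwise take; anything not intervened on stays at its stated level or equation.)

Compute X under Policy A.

Policy A (H + 27):
  H = 116 + 27 = 143
  M = 85
  X = 72 + 3·143 − 85 = 416

416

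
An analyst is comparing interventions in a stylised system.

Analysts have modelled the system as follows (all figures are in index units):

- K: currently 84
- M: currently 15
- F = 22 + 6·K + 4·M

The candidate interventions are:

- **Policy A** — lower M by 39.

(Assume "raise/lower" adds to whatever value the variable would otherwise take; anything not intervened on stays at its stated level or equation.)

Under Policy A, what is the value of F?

Policy A (M − 39):
  K = 84
  M = 15 − 39 = -24
  F = 22 + 6·84 + 4·(-24) = 430

430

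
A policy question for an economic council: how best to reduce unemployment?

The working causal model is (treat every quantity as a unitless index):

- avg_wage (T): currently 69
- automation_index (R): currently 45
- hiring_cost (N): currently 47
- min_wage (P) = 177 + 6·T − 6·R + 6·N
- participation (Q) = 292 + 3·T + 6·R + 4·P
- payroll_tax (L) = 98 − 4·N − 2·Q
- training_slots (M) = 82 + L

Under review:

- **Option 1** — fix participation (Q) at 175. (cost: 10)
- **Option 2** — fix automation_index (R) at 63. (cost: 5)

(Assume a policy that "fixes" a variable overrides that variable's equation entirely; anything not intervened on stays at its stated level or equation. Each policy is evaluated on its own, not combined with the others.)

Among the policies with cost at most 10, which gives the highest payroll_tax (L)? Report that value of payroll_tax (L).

Option 1 (Q := 175):
  T = 69
  R = 45
  N = 47
  P = 177 + 6·69 − 6·45 + 6·47 = 603
  Q = 175
  L = 98 − 4·47 − 2·175 = -440
Option 2 (R := 63):
  T = 69
  R = 63
  N = 47
  P = 177 + 6·69 − 6·63 + 6·47 = 495
  Q = 292 + 3·69 + 6·63 + 4·495 = 2857
  L = 98 − 4·47 − 2·2857 = -5804
Comparing — Option 1: L=-440, Option 2: L=-5804. Highest is -440 (Option 1).

-440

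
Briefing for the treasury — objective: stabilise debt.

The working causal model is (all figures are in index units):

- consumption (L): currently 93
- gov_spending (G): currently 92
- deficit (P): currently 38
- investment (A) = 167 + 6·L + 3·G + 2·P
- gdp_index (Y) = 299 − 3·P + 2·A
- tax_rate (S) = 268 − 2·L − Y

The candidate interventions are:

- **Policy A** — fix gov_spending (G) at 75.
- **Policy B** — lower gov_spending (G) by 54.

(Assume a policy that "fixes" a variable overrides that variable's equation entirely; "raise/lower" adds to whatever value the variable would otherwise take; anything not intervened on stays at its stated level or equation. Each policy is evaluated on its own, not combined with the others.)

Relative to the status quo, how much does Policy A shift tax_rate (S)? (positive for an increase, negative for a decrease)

102

Baseline:
  L = 93
  G = 92
  P = 38
  A = 167 + 6·93 + 3·92 + 2·38 = 1077
  Y = 299 − 3·38 + 2·1077 = 2339
  S = 268 − 2·93 − 2339 = -2257
Policy A (G := 75):
  L = 93
  G = 75
  P = 38
  A = 167 + 6·93 + 3·75 + 2·38 = 1026
  Y = 299 − 3·38 + 2·1026 = 2237
  S = 268 − 2·93 − 2237 = -2155
Change in S: -2155 − (-2257) = 102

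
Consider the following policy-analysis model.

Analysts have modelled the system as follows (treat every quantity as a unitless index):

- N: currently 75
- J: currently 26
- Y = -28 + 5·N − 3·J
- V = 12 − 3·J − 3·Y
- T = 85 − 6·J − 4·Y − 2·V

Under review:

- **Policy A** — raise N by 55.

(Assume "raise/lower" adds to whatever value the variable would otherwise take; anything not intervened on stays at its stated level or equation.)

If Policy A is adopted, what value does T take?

Policy A (N + 55):
  N = 75 + 55 = 130
  J = 26
  Y = -28 + 5·130 − 3·26 = 544
  V = 12 − 3·26 − 3·544 = -1698
  T = 85 − 6·26 − 4·544 − 2·(-1698) = 1149

1149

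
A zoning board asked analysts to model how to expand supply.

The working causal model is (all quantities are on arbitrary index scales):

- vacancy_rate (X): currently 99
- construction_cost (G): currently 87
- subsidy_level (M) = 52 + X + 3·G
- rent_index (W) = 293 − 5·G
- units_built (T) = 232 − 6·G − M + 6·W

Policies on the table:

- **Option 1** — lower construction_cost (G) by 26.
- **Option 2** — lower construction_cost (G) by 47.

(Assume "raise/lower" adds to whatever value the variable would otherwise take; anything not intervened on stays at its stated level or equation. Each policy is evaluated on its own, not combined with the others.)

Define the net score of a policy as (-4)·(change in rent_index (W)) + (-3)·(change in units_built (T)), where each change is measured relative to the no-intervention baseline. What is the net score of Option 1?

Baseline:
  X = 99
  G = 87
  M = 52 + 99 + 3·87 = 412
  W = 293 − 5·87 = -142
  T = 232 − 6·87 − 412 + 6·(-142) = -1554
Option 1 (G − 26):
  X = 99
  G = 87 − 26 = 61
  M = 52 + 99 + 3·61 = 334
  W = 293 − 5·61 = -12
  T = 232 − 6·61 − 334 + 6·(-12) = -540
ΔW = -12 − (-142) = 130; ΔT = -540 − (-1554) = 1014
Score = (-4)·130 + (-3)·1014 = -3562

-3562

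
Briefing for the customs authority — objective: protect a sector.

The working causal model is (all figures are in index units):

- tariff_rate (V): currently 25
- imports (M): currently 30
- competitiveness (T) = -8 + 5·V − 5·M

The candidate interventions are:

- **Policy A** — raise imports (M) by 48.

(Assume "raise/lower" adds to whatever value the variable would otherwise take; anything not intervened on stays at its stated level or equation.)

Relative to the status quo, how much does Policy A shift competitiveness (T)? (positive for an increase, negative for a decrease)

-240

Baseline:
  V = 25
  M = 30
  T = -8 + 5·25 − 5·30 = -33
Policy A (M + 48):
  V = 25
  M = 30 + 48 = 78
  T = -8 + 5·25 − 5·78 = -273
Change in T: -273 − (-33) = -240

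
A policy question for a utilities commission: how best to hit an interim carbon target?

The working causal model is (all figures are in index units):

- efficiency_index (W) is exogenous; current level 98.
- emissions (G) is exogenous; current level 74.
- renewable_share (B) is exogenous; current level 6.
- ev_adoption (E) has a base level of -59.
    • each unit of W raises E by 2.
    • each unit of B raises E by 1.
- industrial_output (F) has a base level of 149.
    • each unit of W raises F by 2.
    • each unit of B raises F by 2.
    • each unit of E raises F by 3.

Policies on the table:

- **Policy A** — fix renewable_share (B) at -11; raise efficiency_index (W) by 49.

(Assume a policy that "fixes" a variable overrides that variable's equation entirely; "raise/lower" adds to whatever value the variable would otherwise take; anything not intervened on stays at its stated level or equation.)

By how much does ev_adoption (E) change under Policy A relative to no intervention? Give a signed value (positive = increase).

81

Baseline:
  W = 98
  B = 6
  E = -59 + 2·98 + 6 = 143
Policy A (B := -11, W + 49):
  W = 98 + 49 = 147
  B = -11
  E = -59 + 2·147 + (-11) = 224
Change in E: 224 − 143 = 81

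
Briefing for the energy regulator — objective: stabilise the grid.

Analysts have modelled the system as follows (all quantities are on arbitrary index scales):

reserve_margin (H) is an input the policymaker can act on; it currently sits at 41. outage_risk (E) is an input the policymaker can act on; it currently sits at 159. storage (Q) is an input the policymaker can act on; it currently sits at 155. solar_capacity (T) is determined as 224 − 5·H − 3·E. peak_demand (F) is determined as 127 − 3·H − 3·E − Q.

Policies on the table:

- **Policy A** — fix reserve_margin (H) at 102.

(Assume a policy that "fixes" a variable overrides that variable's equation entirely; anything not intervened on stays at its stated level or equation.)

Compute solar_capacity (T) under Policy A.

-763

Policy A (H := 102):
  H = 102
  E = 159
  T = 224 − 5·102 − 3·159 = -763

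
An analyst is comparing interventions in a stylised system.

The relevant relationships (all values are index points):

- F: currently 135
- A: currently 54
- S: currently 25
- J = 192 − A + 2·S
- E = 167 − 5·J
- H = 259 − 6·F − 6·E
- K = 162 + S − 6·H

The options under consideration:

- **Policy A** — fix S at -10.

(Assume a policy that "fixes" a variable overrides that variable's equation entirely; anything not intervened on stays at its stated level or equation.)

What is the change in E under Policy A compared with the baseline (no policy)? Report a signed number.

Baseline:
  A = 54
  S = 25
  J = 192 − 54 + 2·25 = 188
  E = 167 − 5·188 = -773
Policy A (S := -10):
  A = 54
  S = -10
  J = 192 − 54 + 2·(-10) = 118
  E = 167 − 5·118 = -423
Change in E: -423 − (-773) = 350

350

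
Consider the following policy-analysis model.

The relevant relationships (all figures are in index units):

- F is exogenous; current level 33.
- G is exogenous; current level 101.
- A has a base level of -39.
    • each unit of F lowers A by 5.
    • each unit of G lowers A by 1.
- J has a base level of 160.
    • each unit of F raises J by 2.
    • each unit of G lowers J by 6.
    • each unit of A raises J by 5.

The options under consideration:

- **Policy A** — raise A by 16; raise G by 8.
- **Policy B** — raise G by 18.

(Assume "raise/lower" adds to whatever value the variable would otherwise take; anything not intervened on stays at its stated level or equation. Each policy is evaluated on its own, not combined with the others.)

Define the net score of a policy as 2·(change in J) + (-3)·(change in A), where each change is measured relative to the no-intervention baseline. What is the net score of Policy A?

Baseline:
  F = 33
  G = 101
  A = -39 − 5·33 − 101 = -305
  J = 160 + 2·33 − 6·101 + 5·(-305) = -1905
Policy A (A + 16, G + 8):
  F = 33
  G = 101 + 8 = 109
  A = -39 − 5·33 − 109 (+16 from intervention) = -297
  J = 160 + 2·33 − 6·109 + 5·(-297) = -1913
ΔJ = -1913 − (-1905) = -8; ΔA = -297 − (-305) = 8
Score = 2·(-8) + (-3)·8 = -40

-40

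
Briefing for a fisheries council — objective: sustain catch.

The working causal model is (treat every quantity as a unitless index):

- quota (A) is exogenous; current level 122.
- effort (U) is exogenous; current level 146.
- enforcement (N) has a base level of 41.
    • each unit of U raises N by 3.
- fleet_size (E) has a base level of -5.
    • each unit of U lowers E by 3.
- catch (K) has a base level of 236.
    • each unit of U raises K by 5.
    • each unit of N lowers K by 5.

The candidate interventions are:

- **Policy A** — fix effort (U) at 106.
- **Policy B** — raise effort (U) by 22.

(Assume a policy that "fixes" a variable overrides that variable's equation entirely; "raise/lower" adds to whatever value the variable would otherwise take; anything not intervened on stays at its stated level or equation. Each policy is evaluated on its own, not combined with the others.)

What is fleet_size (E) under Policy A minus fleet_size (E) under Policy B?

Policy A (U := 106):
  U = 106
  E = -5 − 3·106 = -323
Policy B (U + 22):
  U = 146 + 22 = 168
  E = -5 − 3·168 = -509
E: -323 − (-509) = 186

186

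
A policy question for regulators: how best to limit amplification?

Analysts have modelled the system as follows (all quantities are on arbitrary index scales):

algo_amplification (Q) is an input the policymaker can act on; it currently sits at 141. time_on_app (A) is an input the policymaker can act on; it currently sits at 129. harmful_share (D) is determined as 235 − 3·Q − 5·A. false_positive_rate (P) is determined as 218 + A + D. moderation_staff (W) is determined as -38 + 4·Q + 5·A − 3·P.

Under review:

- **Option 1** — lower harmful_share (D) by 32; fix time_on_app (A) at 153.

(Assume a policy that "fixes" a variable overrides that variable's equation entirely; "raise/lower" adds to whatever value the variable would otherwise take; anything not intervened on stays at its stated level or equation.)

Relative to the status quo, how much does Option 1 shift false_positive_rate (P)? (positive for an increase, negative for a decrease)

Baseline:
  Q = 141
  A = 129
  D = 235 − 3·141 − 5·129 = -833
  P = 218 + 129 + (-833) = -486
Option 1 (D − 32, A := 153):
  Q = 141
  A = 153
  D = 235 − 3·141 − 5·153 (−32 from intervention) = -985
  P = 218 + 153 + (-985) = -614
Change in P: -614 − (-486) = -128

-128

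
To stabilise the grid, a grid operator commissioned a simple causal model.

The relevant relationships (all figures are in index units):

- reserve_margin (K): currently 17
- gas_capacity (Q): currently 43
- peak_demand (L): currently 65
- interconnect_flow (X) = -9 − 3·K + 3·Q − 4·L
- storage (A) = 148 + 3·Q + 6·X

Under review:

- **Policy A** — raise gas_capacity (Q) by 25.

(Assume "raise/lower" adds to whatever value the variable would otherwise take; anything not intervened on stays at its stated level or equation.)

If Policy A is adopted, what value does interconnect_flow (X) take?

-116

Policy A (Q + 25):
  K = 17
  Q = 43 + 25 = 68
  L = 65
  X = -9 − 3·17 + 3·68 − 4·65 = -116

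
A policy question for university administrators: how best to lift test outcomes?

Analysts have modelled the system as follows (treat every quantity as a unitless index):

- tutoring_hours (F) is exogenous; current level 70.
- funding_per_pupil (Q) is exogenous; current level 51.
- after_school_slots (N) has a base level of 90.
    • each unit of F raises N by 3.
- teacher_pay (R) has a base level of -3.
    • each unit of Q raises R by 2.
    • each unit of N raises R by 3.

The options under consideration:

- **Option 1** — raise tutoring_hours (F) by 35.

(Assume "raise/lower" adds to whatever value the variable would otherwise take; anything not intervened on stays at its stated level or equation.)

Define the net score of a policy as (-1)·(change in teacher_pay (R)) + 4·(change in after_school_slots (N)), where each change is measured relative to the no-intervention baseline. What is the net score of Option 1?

Baseline:
  F = 70
  Q = 51
  N = 90 + 3·70 = 300
  R = -3 + 2·51 + 3·300 = 999
Option 1 (F + 35):
  F = 70 + 35 = 105
  Q = 51
  N = 90 + 3·105 = 405
  R = -3 + 2·51 + 3·405 = 1314
ΔR = 1314 − 999 = 315; ΔN = 405 − 300 = 105
Score = (-1)·315 + 4·105 = 105

105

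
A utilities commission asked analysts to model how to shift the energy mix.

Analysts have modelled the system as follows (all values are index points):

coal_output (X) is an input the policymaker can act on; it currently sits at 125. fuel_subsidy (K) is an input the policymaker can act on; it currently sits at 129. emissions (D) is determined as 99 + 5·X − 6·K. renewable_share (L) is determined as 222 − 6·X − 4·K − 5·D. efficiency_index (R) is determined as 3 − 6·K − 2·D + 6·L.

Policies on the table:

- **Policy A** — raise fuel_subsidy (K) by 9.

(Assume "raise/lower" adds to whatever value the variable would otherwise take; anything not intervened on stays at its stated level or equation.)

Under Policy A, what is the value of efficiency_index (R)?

Policy A (K + 9):
  X = 125
  K = 129 + 9 = 138
  D = 99 + 5·125 − 6·138 = -104
  L = 222 − 6·125 − 4·138 − 5·(-104) = -560
  R = 3 − 6·138 − 2·(-104) + 6·(-560) = -3977

-3977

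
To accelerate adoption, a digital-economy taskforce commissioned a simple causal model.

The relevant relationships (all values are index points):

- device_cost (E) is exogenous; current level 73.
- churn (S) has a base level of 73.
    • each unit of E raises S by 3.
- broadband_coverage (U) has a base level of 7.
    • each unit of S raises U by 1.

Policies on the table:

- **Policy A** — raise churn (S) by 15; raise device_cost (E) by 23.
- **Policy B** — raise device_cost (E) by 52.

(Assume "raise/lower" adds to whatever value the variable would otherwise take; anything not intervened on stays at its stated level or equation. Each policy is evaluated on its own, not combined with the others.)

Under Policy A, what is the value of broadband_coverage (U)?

Policy A (S + 15, E + 23):
  E = 73 + 23 = 96
  S = 73 + 3·96 (+15 from intervention) = 376
  U = 7 + 376 = 383

383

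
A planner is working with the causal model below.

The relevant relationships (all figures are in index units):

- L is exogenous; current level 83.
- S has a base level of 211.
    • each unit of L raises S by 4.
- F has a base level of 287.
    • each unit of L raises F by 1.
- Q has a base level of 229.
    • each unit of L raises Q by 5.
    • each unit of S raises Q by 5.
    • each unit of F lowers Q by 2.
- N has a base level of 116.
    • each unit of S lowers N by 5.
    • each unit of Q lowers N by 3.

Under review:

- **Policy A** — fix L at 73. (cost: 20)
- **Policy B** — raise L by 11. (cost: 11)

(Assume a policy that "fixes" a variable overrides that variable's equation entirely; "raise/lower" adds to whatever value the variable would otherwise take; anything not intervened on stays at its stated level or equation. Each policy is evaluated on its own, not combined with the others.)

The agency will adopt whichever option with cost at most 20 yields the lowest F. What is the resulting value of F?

Policy A (L := 73):
  L = 73
  F = 287 + 73 = 360
Policy B (L + 11):
  L = 83 + 11 = 94
  F = 287 + 94 = 381
Comparing — Policy A: F=360, Policy B: F=381. Lowest is 360 (Policy A).

360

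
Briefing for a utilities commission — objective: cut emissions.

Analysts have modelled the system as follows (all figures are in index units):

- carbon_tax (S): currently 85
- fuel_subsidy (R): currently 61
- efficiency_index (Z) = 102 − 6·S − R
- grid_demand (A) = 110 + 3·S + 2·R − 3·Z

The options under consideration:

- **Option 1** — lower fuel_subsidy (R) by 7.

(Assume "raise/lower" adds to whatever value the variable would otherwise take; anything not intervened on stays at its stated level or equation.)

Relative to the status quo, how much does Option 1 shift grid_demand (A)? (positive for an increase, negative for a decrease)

-35

Baseline:
  S = 85
  R = 61
  Z = 102 − 6·85 − 61 = -469
  A = 110 + 3·85 + 2·61 − 3·(-469) = 1894
Option 1 (R − 7):
  S = 85
  R = 61 − 7 = 54
  Z = 102 − 6·85 − 54 = -462
  A = 110 + 3·85 + 2·54 − 3·(-462) = 1859
Change in A: 1859 − 1894 = -35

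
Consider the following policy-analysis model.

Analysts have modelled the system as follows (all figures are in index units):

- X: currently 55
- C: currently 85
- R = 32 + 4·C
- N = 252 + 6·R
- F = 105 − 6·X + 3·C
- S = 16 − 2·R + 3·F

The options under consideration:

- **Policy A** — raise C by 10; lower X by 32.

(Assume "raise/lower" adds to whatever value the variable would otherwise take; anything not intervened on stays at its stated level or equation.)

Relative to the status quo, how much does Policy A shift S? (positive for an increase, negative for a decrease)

Baseline:
  X = 55
  C = 85
  R = 32 + 4·85 = 372
  F = 105 − 6·55 + 3·85 = 30
  S = 16 − 2·372 + 3·30 = -638
Policy A (C + 10, X − 32):
  X = 55 − 32 = 23
  C = 85 + 10 = 95
  R = 32 + 4·95 = 412
  F = 105 − 6·23 + 3·95 = 252
  S = 16 − 2·412 + 3·252 = -52
Change in S: -52 − (-638) = 586

586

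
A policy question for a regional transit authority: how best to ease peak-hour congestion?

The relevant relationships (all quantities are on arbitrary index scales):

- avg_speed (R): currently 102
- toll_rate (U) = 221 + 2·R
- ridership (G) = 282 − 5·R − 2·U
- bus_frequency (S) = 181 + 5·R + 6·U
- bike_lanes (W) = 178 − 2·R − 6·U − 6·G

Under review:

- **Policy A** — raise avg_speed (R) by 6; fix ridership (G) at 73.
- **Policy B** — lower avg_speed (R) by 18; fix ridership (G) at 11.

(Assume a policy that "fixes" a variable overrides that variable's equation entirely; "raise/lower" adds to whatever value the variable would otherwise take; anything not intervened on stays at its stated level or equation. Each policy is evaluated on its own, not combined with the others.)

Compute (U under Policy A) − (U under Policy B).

Policy A (R + 6, G := 73):
  R = 102 + 6 = 108
  U = 221 + 2·108 = 437
Policy B (R − 18, G := 11):
  R = 102 − 18 = 84
  U = 221 + 2·84 = 389
U: 437 − 389 = 48

48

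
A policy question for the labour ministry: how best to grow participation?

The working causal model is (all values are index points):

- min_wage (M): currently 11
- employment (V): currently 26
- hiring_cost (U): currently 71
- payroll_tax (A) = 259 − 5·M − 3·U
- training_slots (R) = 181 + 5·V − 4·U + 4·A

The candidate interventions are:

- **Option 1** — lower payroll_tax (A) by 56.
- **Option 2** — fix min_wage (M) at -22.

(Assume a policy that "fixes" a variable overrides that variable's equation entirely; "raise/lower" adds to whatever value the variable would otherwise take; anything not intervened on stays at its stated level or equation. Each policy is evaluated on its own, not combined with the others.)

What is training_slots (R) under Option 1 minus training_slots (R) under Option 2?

Option 1 (A − 56):
  M = 11
  V = 26
  U = 71
  A = 259 − 5·11 − 3·71 (−56 from intervention) = -65
  R = 181 + 5·26 − 4·71 + 4·(-65) = -233
Option 2 (M := -22):
  M = -22
  V = 26
  U = 71
  A = 259 − 5·(-22) − 3·71 = 156
  R = 181 + 5·26 − 4·71 + 4·156 = 651
R: -233 − 651 = -884

-884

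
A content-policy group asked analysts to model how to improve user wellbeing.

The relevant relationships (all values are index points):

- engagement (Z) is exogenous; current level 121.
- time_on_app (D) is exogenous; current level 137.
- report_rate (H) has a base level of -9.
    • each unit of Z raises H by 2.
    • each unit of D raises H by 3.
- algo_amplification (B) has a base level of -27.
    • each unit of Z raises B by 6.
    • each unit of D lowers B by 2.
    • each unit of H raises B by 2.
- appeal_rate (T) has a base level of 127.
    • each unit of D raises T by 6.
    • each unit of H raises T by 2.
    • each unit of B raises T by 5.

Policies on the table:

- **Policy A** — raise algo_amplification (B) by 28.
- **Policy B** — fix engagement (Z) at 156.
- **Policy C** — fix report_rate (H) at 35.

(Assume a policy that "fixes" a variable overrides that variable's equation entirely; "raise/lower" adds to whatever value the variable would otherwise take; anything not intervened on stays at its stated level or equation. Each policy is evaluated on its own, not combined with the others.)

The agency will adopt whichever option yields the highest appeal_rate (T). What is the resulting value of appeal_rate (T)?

Policy A (B + 28):
  Z = 121
  D = 137
  H = -9 + 2·121 + 3·137 = 644
  B = -27 + 6·121 − 2·137 + 2·644 (+28 from intervention) = 1741
  T = 127 + 6·137 + 2·644 + 5·1741 = 10942
Policy B (Z := 156):
  Z = 156
  D = 137
  H = -9 + 2·156 + 3·137 = 714
  B = -27 + 6·156 − 2·137 + 2·714 = 2063
  T = 127 + 6·137 + 2·714 + 5·2063 = 12692
Policy C (H := 35):
  Z = 121
  D = 137
  H = 35
  B = -27 + 6·121 − 2·137 + 2·35 = 495
  T = 127 + 6·137 + 2·35 + 5·495 = 3494
Comparing — Policy A: T=10942, Policy B: T=12692, Policy C: T=3494. Highest is 12692 (Policy B).

12692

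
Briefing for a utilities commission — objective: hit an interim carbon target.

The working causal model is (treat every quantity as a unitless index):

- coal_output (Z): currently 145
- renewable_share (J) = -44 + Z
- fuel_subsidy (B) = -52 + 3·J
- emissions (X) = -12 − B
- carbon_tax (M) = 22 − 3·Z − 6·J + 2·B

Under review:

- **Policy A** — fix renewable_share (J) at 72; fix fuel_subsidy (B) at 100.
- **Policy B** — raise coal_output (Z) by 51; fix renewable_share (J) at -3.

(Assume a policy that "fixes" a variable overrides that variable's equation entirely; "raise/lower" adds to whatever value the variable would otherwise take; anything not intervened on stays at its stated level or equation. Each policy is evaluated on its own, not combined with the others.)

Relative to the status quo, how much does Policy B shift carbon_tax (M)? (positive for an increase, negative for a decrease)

Baseline:
  Z = 145
  J = -44 + 145 = 101
  B = -52 + 3·101 = 251
  M = 22 − 3·145 − 6·101 + 2·251 = -517
Policy B (Z + 51, J := -3):
  Z = 145 + 51 = 196
  J = -3
  B = -52 + 3·(-3) = -61
  M = 22 − 3·196 − 6·(-3) + 2·(-61) = -670
Change in M: -670 − (-517) = -153

-153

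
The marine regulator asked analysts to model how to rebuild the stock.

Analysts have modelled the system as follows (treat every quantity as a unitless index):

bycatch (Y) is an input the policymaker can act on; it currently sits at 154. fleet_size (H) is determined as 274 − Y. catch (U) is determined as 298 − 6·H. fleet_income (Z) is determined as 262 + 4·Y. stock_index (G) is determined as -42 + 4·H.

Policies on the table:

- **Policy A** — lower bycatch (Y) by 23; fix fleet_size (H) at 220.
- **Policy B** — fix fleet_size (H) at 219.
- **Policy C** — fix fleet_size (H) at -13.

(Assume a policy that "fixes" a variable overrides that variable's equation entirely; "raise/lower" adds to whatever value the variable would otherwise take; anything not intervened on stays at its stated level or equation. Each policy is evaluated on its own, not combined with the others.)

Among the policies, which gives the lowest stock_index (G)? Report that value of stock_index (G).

-94

Policy A (Y − 23, H := 220):
  Y = 154 − 23 = 131
  H = 220
  G = -42 + 4·220 = 838
Policy B (H := 219):
  Y = 154
  H = 219
  G = -42 + 4·219 = 834
Policy C (H := -13):
  Y = 154
  H = -13
  G = -42 + 4·(-13) = -94
Comparing — Policy A: G=838, Policy B: G=834, Policy C: G=-94. Lowest is -94 (Policy C).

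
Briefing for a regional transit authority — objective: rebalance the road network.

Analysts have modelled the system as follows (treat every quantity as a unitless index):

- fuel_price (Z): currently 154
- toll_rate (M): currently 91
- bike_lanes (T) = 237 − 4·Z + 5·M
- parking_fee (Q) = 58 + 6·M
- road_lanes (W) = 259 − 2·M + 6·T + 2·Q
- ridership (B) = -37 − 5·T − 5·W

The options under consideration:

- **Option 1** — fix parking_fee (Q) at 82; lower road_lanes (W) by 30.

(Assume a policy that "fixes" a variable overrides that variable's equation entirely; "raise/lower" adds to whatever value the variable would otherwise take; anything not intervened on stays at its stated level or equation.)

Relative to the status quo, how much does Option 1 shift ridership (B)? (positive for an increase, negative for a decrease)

5370

Baseline:
  Z = 154
  M = 91
  T = 237 − 4·154 + 5·91 = 76
  Q = 58 + 6·91 = 604
  W = 259 − 2·91 + 6·76 + 2·604 = 1741
  B = -37 − 5·76 − 5·1741 = -9122
Option 1 (Q := 82, W − 30):
  Z = 154
  M = 91
  T = 237 − 4·154 + 5·91 = 76
  Q = 82
  W = 259 − 2·91 + 6·76 + 2·82 (−30 from intervention) = 667
  B = -37 − 5·76 − 5·667 = -3752
Change in B: -3752 − (-9122) = 5370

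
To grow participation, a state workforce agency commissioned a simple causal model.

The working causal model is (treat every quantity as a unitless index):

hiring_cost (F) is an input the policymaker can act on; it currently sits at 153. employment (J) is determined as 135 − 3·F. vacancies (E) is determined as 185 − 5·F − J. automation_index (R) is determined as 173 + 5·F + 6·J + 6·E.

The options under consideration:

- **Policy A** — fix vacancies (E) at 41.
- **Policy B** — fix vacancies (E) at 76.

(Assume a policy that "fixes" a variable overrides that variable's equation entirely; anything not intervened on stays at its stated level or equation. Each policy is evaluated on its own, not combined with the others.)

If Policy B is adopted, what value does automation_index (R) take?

Policy B (E := 76):
  F = 153
  J = 135 − 3·153 = -324
  E = 76
  R = 173 + 5·153 + 6·(-324) + 6·76 = -550

-550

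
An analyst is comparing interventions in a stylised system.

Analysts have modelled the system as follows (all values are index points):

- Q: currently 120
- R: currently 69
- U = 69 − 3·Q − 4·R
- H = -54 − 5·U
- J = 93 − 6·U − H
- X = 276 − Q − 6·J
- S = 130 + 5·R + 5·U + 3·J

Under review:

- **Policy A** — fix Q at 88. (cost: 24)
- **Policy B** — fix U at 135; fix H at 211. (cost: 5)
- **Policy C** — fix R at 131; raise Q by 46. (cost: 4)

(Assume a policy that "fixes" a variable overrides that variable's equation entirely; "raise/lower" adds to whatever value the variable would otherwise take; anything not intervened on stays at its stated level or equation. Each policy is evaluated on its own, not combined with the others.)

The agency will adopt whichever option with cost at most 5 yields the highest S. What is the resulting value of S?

-680

Policy B (U := 135, H := 211):
  Q = 120
  R = 69
  U = 135
  H = 211
  J = 93 − 6·135 − 211 = -928
  S = 130 + 5·69 + 5·135 + 3·(-928) = -1634
Policy C (R := 131, Q + 46):
  Q = 120 + 46 = 166
  R = 131
  U = 69 − 3·166 − 4·131 = -953
  H = -54 − 5·(-953) = 4711
  J = 93 − 6·(-953) − 4711 = 1100
  S = 130 + 5·131 + 5·(-953) + 3·1100 = -680
Comparing — Policy B: S=-1634, Policy C: S=-680. Highest is -680 (Policy C).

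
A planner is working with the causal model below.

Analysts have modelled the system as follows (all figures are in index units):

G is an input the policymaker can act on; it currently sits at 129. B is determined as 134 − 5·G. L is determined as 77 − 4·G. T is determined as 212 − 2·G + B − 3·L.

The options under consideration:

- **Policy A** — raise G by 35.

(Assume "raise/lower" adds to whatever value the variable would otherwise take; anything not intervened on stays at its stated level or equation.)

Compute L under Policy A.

Policy A (G + 35):
  G = 129 + 35 = 164
  L = 77 − 4·164 = -579

-579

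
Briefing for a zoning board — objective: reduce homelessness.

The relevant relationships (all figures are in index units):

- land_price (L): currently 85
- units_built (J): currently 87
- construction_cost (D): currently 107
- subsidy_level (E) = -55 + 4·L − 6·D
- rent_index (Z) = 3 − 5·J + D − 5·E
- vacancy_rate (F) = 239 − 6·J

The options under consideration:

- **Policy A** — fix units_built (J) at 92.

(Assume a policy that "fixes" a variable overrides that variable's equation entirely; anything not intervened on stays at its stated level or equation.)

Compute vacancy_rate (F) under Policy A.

Policy A (J := 92):
  J = 92
  F = 239 − 6·92 = -313

-313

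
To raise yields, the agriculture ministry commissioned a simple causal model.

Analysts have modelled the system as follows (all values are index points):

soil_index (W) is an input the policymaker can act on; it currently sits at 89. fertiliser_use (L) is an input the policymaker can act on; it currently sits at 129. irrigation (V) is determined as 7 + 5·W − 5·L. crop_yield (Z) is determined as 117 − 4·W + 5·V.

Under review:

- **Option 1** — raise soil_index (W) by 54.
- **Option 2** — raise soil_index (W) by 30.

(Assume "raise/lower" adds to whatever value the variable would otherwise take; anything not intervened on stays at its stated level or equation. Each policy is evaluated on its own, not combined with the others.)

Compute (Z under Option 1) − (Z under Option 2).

Option 1 (W + 54):
  W = 89 + 54 = 143
  L = 129
  V = 7 + 5·143 − 5·129 = 77
  Z = 117 − 4·143 + 5·77 = -70
Option 2 (W + 30):
  W = 89 + 30 = 119
  L = 129
  V = 7 + 5·119 − 5·129 = -43
  Z = 117 − 4·119 + 5·(-43) = -574
Z: -70 − (-574) = 504

504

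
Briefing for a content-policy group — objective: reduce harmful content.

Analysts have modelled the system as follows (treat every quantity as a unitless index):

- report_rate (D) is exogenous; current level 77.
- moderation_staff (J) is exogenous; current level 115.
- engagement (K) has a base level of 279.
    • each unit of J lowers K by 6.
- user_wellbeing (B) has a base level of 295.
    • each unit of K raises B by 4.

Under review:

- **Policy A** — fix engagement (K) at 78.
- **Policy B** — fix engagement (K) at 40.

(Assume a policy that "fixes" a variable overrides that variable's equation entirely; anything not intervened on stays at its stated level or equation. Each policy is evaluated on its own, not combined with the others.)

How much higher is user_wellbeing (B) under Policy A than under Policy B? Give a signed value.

Policy A (K := 78):
  J = 115
  K = 78
  B = 295 + 4·78 = 607
Policy B (K := 40):
  J = 115
  K = 40
  B = 295 + 4·40 = 455
B: 607 − 455 = 152

152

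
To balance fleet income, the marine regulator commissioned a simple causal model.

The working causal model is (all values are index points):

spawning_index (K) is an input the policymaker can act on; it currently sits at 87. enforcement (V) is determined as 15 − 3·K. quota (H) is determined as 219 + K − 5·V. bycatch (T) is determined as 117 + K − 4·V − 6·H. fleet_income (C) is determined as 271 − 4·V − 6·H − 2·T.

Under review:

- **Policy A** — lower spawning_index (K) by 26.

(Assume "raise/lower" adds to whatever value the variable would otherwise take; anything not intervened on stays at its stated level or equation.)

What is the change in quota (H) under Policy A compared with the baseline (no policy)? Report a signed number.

Baseline:
  K = 87
  V = 15 − 3·87 = -246
  H = 219 + 87 − 5·(-246) = 1536
Policy A (K − 26):
  K = 87 − 26 = 61
  V = 15 − 3·61 = -168
  H = 219 + 61 − 5·(-168) = 1120
Change in H: 1120 − 1536 = -416

-416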